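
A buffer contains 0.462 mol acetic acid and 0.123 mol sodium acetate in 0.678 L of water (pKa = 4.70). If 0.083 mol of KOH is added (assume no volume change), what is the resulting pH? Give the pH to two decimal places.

OH- converts CH3COOH to CH3COO-: CH3COOH → 0.379 mol, CH3COO- → 0.206 mol.
Henderson–Hasselbalch with mole ratio 0.206/0.379: pH = 4.70 + (-0.265)

pH = 4.44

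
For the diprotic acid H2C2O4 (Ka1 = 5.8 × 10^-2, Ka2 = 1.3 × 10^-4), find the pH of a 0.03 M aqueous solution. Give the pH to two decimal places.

Since Ka1 ≫ Ka2, the first ionization dominates [H+].
Ka1 = x²/(0.03 − x) = 5.8 × 10^-2
Solving the quadratic: x = (−Ka1 + √(Ka1² + 4·Ka1·C₀))/2 = 2.18 × 10^-2 M
pH = −log(2.18 × 10^-2) = 1.66

pH = 1.66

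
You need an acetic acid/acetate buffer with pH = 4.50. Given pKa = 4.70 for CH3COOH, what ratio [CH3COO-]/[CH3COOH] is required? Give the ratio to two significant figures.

ratio = 0.63

pH = pKa + log(r) ⇒ log(r) = 4.50 − 4.70 = -0.20
r = [CH3COO-]/[CH3COOH] = 10^(-0.20) = 0.631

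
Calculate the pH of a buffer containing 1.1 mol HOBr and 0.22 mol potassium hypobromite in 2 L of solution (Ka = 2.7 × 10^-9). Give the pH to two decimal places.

pKa = −log(2.7 × 10^-9) = 8.569
pH = pKa + log([A⁻]/[HA]) = 8.569 + log(0.22/1.1)
pH = 8.569 + (-0.699) = 7.87

pH = 7.87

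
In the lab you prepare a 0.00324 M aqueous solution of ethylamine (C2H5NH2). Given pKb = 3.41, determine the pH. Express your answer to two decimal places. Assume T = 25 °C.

pH = 10.98

C2H5NH2 + H2O ⇌ C2H5NH3+ + OH-
Kb = 10^(−3.41) = 3.89 × 10^-4
Kb = [OH-]²/(0.00324 − [OH-]) = 3.89 × 10^-4
The 5% rule fails; solving [OH-]² + Kb·[OH-] − Kb·C₀ = 0 exactly:
[OH-] = (−Kb + √(Kb² + 4·Kb·C₀))/2 = 9.45 × 10^-4 M
pOH = −log(9.45 × 10^-4) = 3.02; pH = 14.00 − 3.02 = 10.98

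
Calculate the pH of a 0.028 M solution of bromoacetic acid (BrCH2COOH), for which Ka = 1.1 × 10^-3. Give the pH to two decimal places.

BrCH2COOH ⇌ BrCH2COO- + H+
From the ICE table, Ka = x²/(0.028 − x) = 1.1 × 10^-3.
Here C₀/Ka ≈ 25.5, so the small-x approximation fails. Use the quadratic:
x = (−Ka + √(Ka² + 4·Ka·C₀))/2 = 5.03 × 10^-3 M
pH = −log[H+] = −log(5.03 × 10^-3) = 2.30

pH = 2.30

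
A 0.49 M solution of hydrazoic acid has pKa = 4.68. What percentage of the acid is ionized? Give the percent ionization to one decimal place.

HN3 ⇌ N3- + H+; let x = [H+] at equilibrium.
Ka = 10^(−4.68) = 2.09 × 10^-5
x ≈ √(Ka·C₀) = √(2.09 × 10^-5 × 0.49) = 3.20 × 10^-3 M
Fraction ionized = 3.20 × 10^-3 / 0.49 = 0.0065 → 0.7%

0.7%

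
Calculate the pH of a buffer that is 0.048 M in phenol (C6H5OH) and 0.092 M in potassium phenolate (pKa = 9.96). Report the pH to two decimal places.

Henderson–Hasselbalch: pH = pKa + log([C6H5O-]/[C6H5OH]) = 9.96 + log(0.092/0.048)
pH = 9.96 + (+0.283) = 10.24

pH = 10.24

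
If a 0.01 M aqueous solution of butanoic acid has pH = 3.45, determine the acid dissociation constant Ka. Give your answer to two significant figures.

[H+] = 10^(-3.45) = 3.55 × 10^-4 M
At equilibrium [HA] = 0.01 − 3.55 × 10^-4 = 9.65 × 10^-3 M
Ka = [H+][A-]/[HA] = (3.55 × 10^-4)² / 9.65 × 10^-3 = 1.3 × 10^-5

Ka = 1.3 × 10^-5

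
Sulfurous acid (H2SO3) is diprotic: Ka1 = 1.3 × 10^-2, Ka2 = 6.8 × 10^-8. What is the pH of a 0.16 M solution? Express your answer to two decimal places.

Since Ka1 ≫ Ka2, the first ionization dominates [H+].
Ka1 = x²/(0.16 − x) = 1.3 × 10^-2
Solving the quadratic: x = (−Ka1 + √(Ka1² + 4·Ka1·C₀))/2 = 3.96 × 10^-2 M
pH = −log(3.96 × 10^-2) = 1.40

pH = 1.40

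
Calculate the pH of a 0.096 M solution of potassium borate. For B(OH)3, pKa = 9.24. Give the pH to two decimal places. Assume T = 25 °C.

pH = 11.11

B(OH)4- is the conjugate base of the weak acid B(OH)3.
Ka = 10^(−9.24) = 5.75 × 10^-10
Kb = Kw/Ka = 1.0×10^-14 / 5.75 × 10^-10 = 1.74 × 10^-5
Kb = x²/(0.096 − x) = 1.74 × 10^-5
Since Kb ≪ C₀, x ≈ √(Kb·C₀) = 1.29 × 10^-3 M.
(x/C₀ = 1.3% < 5%, so the approximation holds.)
pOH = −log(1.29 × 10^-3) = 2.89; pH = 14.00 − 2.89 = 11.11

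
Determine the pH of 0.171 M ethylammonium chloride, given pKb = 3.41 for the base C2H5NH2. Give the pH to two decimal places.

C2H5NH3+ is the conjugate acid of the weak base C2H5NH2.
Kb = 10^(−3.41) = 3.89 × 10^-4
Ka = Kw/Kb = 1.0×10^-14 / 3.89 × 10^-4 = 2.57 × 10^-11
From the ICE table, Ka = [H+]²/(0.171 − [H+]) = 2.57 × 10^-11.
Since Ka ≪ C₀, [H+] ≈ √(Ka·C₀) = 2.10 × 10^-6 M.
pH = −log(2.10 × 10^-6) = 5.68

pH = 5.68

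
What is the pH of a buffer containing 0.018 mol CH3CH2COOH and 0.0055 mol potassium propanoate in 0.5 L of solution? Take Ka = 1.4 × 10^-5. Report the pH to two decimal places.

pH = 4.34

pKa = −log(1.4 × 10^-5) = 4.854
pH = pKa + log([A⁻]/[HA]) = 4.854 + log(0.0055/0.018)
pH = 4.854 + (-0.515) = 4.34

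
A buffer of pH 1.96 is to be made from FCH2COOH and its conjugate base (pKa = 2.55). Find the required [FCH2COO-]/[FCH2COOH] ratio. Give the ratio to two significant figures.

ratio = 0.26

pH = pKa + log(r) ⇒ log(r) = 1.96 − 2.55 = -0.59
r = [FCH2COO-]/[FCH2COOH] = 10^(-0.59) = 0.257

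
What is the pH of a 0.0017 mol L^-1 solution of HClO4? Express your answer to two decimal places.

HClO4 is a strong acid and dissociates completely, so [H+] = 0.0017 M.
pH = -log(0.0017) = 2.77

pH = 2.77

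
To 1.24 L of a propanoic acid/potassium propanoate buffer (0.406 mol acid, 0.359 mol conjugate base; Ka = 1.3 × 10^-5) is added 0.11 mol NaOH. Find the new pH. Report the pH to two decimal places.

After neutralization: n(CH3CH2COOH) = 0.296 mol, n(CH3CH2COO-) = 0.469 mol.
pKa = −log(1.3 × 10^-5) = 4.886
pH = pKa + log([A⁻]/[HA]) = 4.886 + log(0.469/0.296) = 4.886 +0.200

pH = 5.09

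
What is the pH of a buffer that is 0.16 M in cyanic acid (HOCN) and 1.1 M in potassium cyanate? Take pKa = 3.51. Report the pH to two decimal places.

pH = 4.35

Henderson–Hasselbalch: pH = pKa + log([OCN-]/[HOCN]) = 3.51 + log(1.1/0.16)
pH = 3.51 + (+0.837) = 4.35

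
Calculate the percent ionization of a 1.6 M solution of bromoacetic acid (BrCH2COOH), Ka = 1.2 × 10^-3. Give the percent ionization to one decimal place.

BrCH2COOH ⇌ BrCH2COO- + H+; let x = [H+] at equilibrium.
x ≈ √(Ka·C₀) = √(1.2 × 10^-3 × 1.6) = 4.38 × 10^-2 M
Fraction ionized = 4.38 × 10^-2 / 1.6 = 0.0274 → 2.7%

2.7%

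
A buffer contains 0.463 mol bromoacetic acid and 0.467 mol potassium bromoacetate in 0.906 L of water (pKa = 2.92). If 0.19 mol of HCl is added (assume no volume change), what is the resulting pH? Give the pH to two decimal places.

pH = 2.55

After neutralization: n(BrCH2COOH) = 0.653 mol, n(BrCH2COO-) = 0.277 mol.
pH = pKa + log([A⁻]/[HA]) = 2.92 + log(0.277/0.653) = 2.92 -0.372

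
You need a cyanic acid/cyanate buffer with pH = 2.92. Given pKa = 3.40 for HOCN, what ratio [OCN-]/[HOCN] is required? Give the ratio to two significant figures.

pH = pKa + log(r) ⇒ log(r) = 2.92 − 3.40 = -0.48
r = [OCN-]/[HOCN] = 10^(-0.48) = 0.331

ratio = 0.33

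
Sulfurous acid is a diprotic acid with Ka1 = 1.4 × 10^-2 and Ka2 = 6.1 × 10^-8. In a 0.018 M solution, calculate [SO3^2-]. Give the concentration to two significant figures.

6.1 × 10^-8 M

First ionization gives [H+] ≈ [HSO3-] = 1.03 × 10^-2 M.
Second step: Ka2 = [H+][SO3^2-]/[HSO3-] ≈ [SO3^2-] (since [H+] ≈ [HSO3-]).
So [SO3^2-] ≈ Ka2.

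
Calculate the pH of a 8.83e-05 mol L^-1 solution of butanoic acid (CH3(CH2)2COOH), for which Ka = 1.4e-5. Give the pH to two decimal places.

pH = 4.54

CH3(CH2)2COOH ⇌ CH3(CH2)2COO- + H+
Let x = [H+] at equilibrium. Ka = x²/(8.83e-05 − x).
x is not negligible relative to C₀; solve x² + 1.4e-05·x − 1.24e-09 = 0.
x = [−1.4e-05 + √(1.4e-05² + 4.94e-09)]/2 = 2.88 × 10^-5 M
pH = −log[H+] = −log(2.88 × 10^-5) = 4.54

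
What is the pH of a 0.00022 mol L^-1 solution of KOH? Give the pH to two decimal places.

KOH is a strong base; [OH-] = 0.00022 M.
pOH = -log(0.00022) = 3.66
pH = 14.00 - 3.66 = 10.34

pH = 10.34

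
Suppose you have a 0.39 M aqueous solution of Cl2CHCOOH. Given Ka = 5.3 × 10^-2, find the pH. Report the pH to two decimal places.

Cl2CHCOOH ⇌ Cl2CHCOO- + H+
Ka = x²/(0.39 − x) = 5.3 × 10^-2
x is not negligible relative to C₀; solve x² + 0.053·x − 0.0207 = 0.
x = (−Ka + √(Ka² + 4·Ka·C₀))/2 = 1.20 × 10^-1 M
pH = −log(1.20 × 10^-1) = 0.92

pH = 0.92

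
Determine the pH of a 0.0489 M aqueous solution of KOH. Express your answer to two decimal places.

KOH is a strong base; [OH-] = 0.0489 M.
pOH = -log(0.0489) = 1.31
pH = 14.00 - 1.31 = 12.69

pH = 12.69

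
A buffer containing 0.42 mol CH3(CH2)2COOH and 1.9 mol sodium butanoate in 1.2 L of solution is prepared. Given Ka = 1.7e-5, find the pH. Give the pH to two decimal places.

pKa = −log(1.7 × 10^-5) = 4.770
pH = pKa + log([A⁻]/[HA]) = 4.770 + log(1.9/0.42)
pH = 4.770 + (+0.656) = 5.43

pH = 5.43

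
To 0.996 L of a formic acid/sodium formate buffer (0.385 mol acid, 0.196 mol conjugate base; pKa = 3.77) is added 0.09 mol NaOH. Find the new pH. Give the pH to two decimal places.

pH = 3.76

OH- converts HCOOH to HCOO-: HCOOH → 0.295 mol, HCOO- → 0.286 mol.
Henderson–Hasselbalch with mole ratio 0.286/0.295: pH = 3.77 + (-0.013)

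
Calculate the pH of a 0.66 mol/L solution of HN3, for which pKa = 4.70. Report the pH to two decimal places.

pH = 2.44

HN3 ⇌ N3- + H+
Ka = 10^(−4.70) = 2.00 × 10^-5
From the ICE table, Ka = x²/(0.66 − x) = 2.00 × 10^-5.
Assume x ≪ 0.66: x ≈ √(2.00 × 10^-5 × 0.66) = 3.63 × 10^-3 M
Check: 0.55% ionized — well under 5%, approximation valid.
pH = −log[H+] = −log(3.63 × 10^-3) = 2.44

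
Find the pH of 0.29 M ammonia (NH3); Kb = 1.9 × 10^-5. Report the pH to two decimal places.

NH3 + H2O ⇌ NH4+ + OH-
From the ICE table, Kb = [OH-]²/(0.29 − [OH-]) = 1.9 × 10^-5.
Since Kb ≪ C₀, [OH-] ≈ √(Kb·C₀) = 2.35 × 10^-3 M.
Check: 0.81% ionized — well under 5%, approximation valid.
pOH = −log(2.35 × 10^-3) = 2.63; pH = 14.00 − 2.63 = 11.37

pH = 11.37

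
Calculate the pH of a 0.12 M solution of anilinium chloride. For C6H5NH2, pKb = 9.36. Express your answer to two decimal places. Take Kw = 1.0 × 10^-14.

C6H5NH3+ is the conjugate acid of the weak base C6H5NH2.
Kb = 10^(−9.36) = 4.37 × 10^-10
Ka = Kw/Kb = 1.0×10^-14 / 4.37 × 10^-10 = 2.29 × 10^-5
Ka = x²/(0.12 − x) = 2.29 × 10^-5
Since Ka ≪ C₀, x ≈ √(Ka·C₀) = 1.66 × 10^-3 M.
pH = −log(1.66 × 10^-3) = 2.78

pH = 2.78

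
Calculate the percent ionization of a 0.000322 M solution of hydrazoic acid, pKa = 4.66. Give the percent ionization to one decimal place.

HN3 ⇌ N3- + H+; let x = [H+] at equilibrium.
Ka = 10^(−4.66) = 2.19 × 10^-5
Ka = x²/(C₀ − x); solving the quadratic gives x = 7.37 × 10^-5 M.
% ionization = x/C₀ × 100% = 7.37 × 10^-5/0.000322 × 100% = 22.9%

22.9%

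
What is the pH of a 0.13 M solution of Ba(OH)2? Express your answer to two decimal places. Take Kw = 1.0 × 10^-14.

Ba(OH)2 is a strong base (each formula unit releases 2 OH-); [OH-] = 0.26 M.
pOH = -log(0.26) = 0.59
pH = 14.00 - 0.59 = 13.41

pH = 13.41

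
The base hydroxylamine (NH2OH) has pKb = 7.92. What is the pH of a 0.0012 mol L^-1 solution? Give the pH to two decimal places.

NH2OH + H2O ⇌ NH3OH+ + OH-
Kb = 10^(−7.92) = 1.20 × 10^-8
Let x = [OH-] at equilibrium. Kb = x²/(0.0012 − x).
Since Kb ≪ C₀, x ≈ √(Kb·C₀) = 3.79 × 10^-6 M.
pOH = −log(3.79 × 10^-6) = 5.42; pH = 14.00 − 5.42 = 8.58

pH = 8.58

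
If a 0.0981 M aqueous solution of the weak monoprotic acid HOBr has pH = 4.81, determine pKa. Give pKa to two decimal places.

pKa = 8.61

[H+] = 10^(-4.81) = 1.55 × 10^-5 M
At equilibrium [HA] = 0.0981 − 1.55 × 10^-5 = 9.81 × 10^-2 M
Ka = [H+][A-]/[HA] = (1.55 × 10^-5)² / 9.81 × 10^-2 = 2.45 × 10^-9
pKa = -log(2.45 × 10^-9) = 8.61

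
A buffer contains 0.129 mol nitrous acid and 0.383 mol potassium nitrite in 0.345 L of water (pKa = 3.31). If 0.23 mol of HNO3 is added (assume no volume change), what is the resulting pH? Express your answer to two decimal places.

After neutralization: n(HNO2) = 0.359 mol, n(NO2-) = 0.153 mol.
pH = pKa + log(n_NO2-/n_HNO2) = 3.31 + log(0.153/0.359) = 3.31 + (-0.370)

pH = 2.94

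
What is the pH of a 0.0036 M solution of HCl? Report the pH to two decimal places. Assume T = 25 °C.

HCl is a strong acid and dissociates completely, so [H+] = 0.0036 M.
pH = -log(0.0036) = 2.44

pH = 2.44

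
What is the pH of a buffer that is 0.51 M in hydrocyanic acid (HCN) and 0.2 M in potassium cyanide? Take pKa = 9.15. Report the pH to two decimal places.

pH = 8.74

pH = pKa + log([A⁻]/[HA]) = 9.15 + log(0.2/0.51)
pH = 9.15 + (-0.407) = 8.74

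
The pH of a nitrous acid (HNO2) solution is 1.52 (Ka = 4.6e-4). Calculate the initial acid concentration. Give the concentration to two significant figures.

C₀ = 2.0 M

[H+] = 10^(-1.52) = 3.02 × 10^-2 M = x
Ka = x²/(C₀ − x) ⇒ C₀ = x + x²/Ka
C₀ = 3.02 × 10^-2 + (3.02 × 10^-2)²/(4.6 × 10^-4) = 2.01 M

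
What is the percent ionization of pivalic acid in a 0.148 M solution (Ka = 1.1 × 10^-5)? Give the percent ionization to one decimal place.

0.9%

(CH3)3CCOOH ⇌ (CH3)3CCOO- + H+; let x = [H+] at equilibrium.
x ≈ √(Ka·C₀) = √(1.1 × 10^-5 × 0.148) = 1.28 × 10^-3 M
Fraction ionized = 1.28 × 10^-3 / 0.148 = 0.0086 → 0.9%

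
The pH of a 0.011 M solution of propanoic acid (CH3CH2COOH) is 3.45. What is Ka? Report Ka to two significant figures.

Ka = 1.2 × 10^-5

[H+] = 10^(-3.45) = 3.55 × 10^-4 M
At equilibrium [HA] = 0.011 − 3.55 × 10^-4 = 1.06 × 10^-2 M
Ka = [H+][A-]/[HA] = (3.55 × 10^-4)² / 1.06 × 10^-2 = 1.2 × 10^-5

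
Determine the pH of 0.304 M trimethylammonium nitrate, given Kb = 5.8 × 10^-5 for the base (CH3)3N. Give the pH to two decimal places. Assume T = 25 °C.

pH = 5.14

(CH3)3NH+ is the conjugate acid of the weak base (CH3)3N.
Ka = Kw/Kb = 1.0×10^-14 / 5.8 × 10^-5 = 1.72 × 10^-10
Ka = [H+]²/(0.304 − [H+]) = 1.72 × 10^-10
Neglecting [H+] in the denominator: [H+] = √(1.72 × 10^-10 × 0.304) = 7.23 × 10^-6 M
pH = −log(7.23 × 10^-6) = 5.14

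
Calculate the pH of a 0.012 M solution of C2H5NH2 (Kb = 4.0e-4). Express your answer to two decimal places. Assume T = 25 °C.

C2H5NH2 + H2O ⇌ C2H5NH3+ + OH-
Kb = [OH-]²/(0.012 − [OH-]) = 4.0 × 10^-4
The 5% rule fails; solving [OH-]² + Kb·[OH-] − Kb·C₀ = 0 exactly:
[OH-] = [−0.0004 + √(0.0004² + 1.92e-05)]/2 = 2.00 × 10^-3 M
pOH = −log(2.00 × 10^-3) = 2.70; pH = 14.00 − 2.70 = 11.30

pH = 11.30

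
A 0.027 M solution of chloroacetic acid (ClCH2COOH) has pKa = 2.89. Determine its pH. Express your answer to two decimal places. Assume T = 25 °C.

pH = 2.28

ClCH2COOH ⇌ ClCH2COO- + H+
Ka = 10^(−2.89) = 1.29 × 10^-3
Let x = [H+] at equilibrium. Ka = x²/(0.027 − x).
Here C₀/Ka ≈ 20.9, so the small-x approximation fails. Use the quadratic:
x = [−0.00129 + √(0.00129² + 0.000139)]/2 = 5.29 × 10^-3 M
pH = −log(5.29 × 10^-3) = 2.28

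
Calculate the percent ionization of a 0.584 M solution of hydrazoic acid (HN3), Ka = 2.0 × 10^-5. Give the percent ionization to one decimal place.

HN3 ⇌ N3- + H+; let x = [H+] at equilibrium.
x ≈ √(Ka·C₀) = √(2.0 × 10^-5 × 0.584) = 3.42 × 10^-3 M
Fraction ionized = 3.42 × 10^-3 / 0.584 = 0.0059 → 0.6%

0.6%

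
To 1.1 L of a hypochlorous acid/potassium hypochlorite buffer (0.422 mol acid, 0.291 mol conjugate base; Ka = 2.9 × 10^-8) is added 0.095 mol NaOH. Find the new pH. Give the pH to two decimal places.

pH = 7.61

OH- converts HOCl to OCl-: HOCl → 0.327 mol, OCl- → 0.386 mol.
pKa = −log(2.9 × 10^-8) = 7.538
Henderson–Hasselbalch with mole ratio 0.386/0.327: pH = 7.538 + (+0.072)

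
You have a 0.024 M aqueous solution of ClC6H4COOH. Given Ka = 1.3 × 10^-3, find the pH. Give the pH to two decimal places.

ClC6H4COOH ⇌ ClC6H4COO- + H+
Ka = [H+]²/(0.024 − [H+]) = 1.3 × 10^-3
The 5% rule fails; solving [H+]² + Ka·[H+] − Ka·C₀ = 0 exactly:
[H+] = [−0.0013 + √(0.0013² + 0.000125)]/2 = 4.97 × 10^-3 M
pH = −log[H+] = −log(4.97 × 10^-3) = 2.30

pH = 2.30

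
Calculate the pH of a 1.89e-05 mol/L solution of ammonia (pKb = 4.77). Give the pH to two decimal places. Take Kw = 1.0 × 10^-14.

pH = 9.05

NH3 + H2O ⇌ NH4+ + OH-
Kb = 10^(−4.77) = 1.70 × 10^-5
From the ICE table, Kb = [OH-]²/(1.89e-05 − [OH-]) = 1.70 × 10^-5.
[OH-] is not negligible relative to C₀; solve [OH-]² + 1.7e-05·[OH-] − 3.21e-10 = 0.
[OH-] = [−1.7e-05 + √(1.7e-05² + 1.29e-09)]/2 = 1.13 × 10^-5 M
pOH = 4.95, so pH = 14.00 − pOH = 9.05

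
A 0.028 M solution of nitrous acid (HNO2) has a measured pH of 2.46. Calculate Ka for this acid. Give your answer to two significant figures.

Ka = 4.9 × 10^-4

[H+] = 10^(-2.46) = 3.47 × 10^-3 M
At equilibrium [HA] = 0.028 − 3.47 × 10^-3 = 2.45 × 10^-2 M
Ka = [H+][A-]/[HA] = (3.47 × 10^-3)² / 2.45 × 10^-2 = 4.9 × 10^-4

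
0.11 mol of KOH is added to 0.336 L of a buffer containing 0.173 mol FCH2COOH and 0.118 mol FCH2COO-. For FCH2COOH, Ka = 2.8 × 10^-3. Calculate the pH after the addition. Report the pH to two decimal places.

pH = 3.11

After neutralization: n(FCH2COOH) = 0.063 mol, n(FCH2COO-) = 0.228 mol.
pKa = −log(2.8 × 10^-3) = 2.553
Henderson–Hasselbalch with mole ratio 0.228/0.063: pH = 2.553 + (+0.559)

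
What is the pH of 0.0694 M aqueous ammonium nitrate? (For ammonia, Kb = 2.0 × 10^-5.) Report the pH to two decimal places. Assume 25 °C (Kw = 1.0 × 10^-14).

NH4+ is the conjugate acid of the weak base NH3.
Ka = Kw/Kb = 1.0×10^-14 / 2.0 × 10^-5 = 5.00 × 10^-10
Ka = x²/(0.0694 − x) = 5.00 × 10^-10
Assume x ≪ 0.0694: x ≈ √(5.00 × 10^-10 × 0.0694) = 5.89 × 10^-6 M
pH = −log[H+] = −log(5.89 × 10^-6) = 5.23

pH = 5.23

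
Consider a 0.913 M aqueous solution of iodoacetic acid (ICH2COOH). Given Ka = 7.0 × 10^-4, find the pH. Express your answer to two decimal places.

ICH2COOH ⇌ ICH2COO- + H+
From the ICE table, Ka = [H+]²/(0.913 − [H+]) = 7.0 × 10^-4.
Assume [H+] ≪ 0.913: [H+] ≈ √(7.0 × 10^-4 × 0.913) = 2.53 × 10^-2 M
Check: 2.8% ionized — well under 5%, approximation valid.
pH = −log[H+] = −log(2.53 × 10^-2) = 1.60

pH = 1.60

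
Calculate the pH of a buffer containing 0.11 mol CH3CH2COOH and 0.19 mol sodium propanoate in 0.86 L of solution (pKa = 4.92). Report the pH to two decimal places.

Using pH = pKa + log([base]/[acid]) with [base]/[acid] = 0.19/0.11:
pH = 4.92 + (+0.237) = 5.16

pH = 5.16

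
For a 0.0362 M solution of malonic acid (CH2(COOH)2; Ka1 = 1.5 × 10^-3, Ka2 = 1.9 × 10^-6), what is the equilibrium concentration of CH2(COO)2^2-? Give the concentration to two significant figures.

1.9 × 10^-6 M

First ionization gives [H+] ≈ [CH2(COOH)COO-] = 6.66 × 10^-3 M.
Second step: Ka2 = [H+][CH2(COO)2^2-]/[CH2(COOH)COO-] ≈ [CH2(COO)2^2-] (since [H+] ≈ [CH2(COOH)COO-]).
So [CH2(COO)2^2-] ≈ Ka2.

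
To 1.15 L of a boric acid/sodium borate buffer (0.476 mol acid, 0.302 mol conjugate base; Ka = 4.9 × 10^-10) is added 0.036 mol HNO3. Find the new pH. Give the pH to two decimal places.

After neutralization: n(B(OH)3) = 0.512 mol, n(B(OH)4-) = 0.266 mol.
pKa = −log(4.9 × 10^-10) = 9.310
pH = pKa + log([A⁻]/[HA]) = 9.310 + log(0.266/0.512) = 9.310 -0.284

pH = 9.03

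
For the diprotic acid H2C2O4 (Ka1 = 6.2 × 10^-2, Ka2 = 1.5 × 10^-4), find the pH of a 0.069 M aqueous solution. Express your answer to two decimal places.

pH = 1.38

Since Ka1 ≫ Ka2, the first ionization dominates [H+].
Ka1 = x²/(0.069 − x) = 6.2 × 10^-2
Solving the quadratic: x = (−Ka1 + √(Ka1² + 4·Ka1·C₀))/2 = 4.14 × 10^-2 M
pH = −log(4.14 × 10^-2) = 1.38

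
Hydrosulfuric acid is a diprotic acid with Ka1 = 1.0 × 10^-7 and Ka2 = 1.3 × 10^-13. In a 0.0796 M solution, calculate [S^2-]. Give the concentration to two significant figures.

1.3 × 10^-13 M

First ionization gives [H+] ≈ [HS-] = 8.92 × 10^-5 M.
Second step: Ka2 = [H+][S^2-]/[HS-] ≈ [S^2-] (since [H+] ≈ [HS-]).
So [S^2-] ≈ Ka2.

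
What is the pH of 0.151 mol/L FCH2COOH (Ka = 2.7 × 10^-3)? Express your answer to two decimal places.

FCH2COOH ⇌ FCH2COO- + H+
From the ICE table, Ka = [H+]²/(0.151 − [H+]) = 2.7 × 10^-3.
[H+] is not negligible relative to C₀; solve [H+]² + 0.0027·[H+] − 0.000408 = 0.
[H+] = (−Ka + √(Ka² + 4·Ka·C₀))/2 = 1.89 × 10^-2 M
pH = −log(1.89 × 10^-2) = 1.72

pH = 1.72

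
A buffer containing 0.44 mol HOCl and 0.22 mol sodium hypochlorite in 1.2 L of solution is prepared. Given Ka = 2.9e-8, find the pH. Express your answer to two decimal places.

pH = 7.24

pKa = −log(2.9 × 10^-8) = 7.538
Henderson–Hasselbalch: pH = pKa + log([OCl-]/[HOCl]) = 7.538 + log(0.22/0.44)
pH = 7.538 + (-0.301) = 7.24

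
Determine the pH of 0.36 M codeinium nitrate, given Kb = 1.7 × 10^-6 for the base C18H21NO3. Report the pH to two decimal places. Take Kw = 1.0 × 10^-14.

C18H22NO3+ is the conjugate acid of the weak base C18H21NO3.
Ka = Kw/Kb = 1.0×10^-14 / 1.7 × 10^-6 = 5.88 × 10^-9
From the ICE table, Ka = [H+]²/(0.36 − [H+]) = 5.88 × 10^-9.
Since Ka ≪ C₀, [H+] ≈ √(Ka·C₀) = 4.60 × 10^-5 M.
Check: 0.013% ionized — well under 5%, approximation valid.
pH = −log[H+] = −log(4.60 × 10^-5) = 4.34

pH = 4.34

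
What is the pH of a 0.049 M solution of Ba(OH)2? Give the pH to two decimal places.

Ba(OH)2 is a strong base (each formula unit releases 2 OH-); [OH-] = 0.098 M.
pOH = -log(0.098) = 1.01
pH = 14.00 - 1.01 = 12.99

pH = 12.99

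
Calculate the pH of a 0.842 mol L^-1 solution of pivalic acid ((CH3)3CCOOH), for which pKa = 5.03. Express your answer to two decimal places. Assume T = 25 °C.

(CH3)3CCOOH ⇌ (CH3)3CCOO- + H+
Ka = 10^(−5.03) = 9.33 × 10^-6
Ka = [H+]²/(0.842 − [H+]) = 9.33 × 10^-6
Since Ka ≪ C₀, [H+] ≈ √(Ka·C₀) = 2.80 × 10^-3 M.
pH = −log[H+] = −log(2.80 × 10^-3) = 2.55

pH = 2.55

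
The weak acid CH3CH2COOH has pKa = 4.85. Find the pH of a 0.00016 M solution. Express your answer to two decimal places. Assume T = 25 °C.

CH3CH2COOH ⇌ CH3CH2COO- + H+
Ka = 10^(−4.85) = 1.41 × 10^-5
Let x = [H+] at equilibrium. Ka = x²/(0.00016 − x).
The 5% rule fails; solving x² + Ka·x − Ka·C₀ = 0 exactly:
x = (−Ka + √(Ka² + 4·Ka·C₀))/2 = 4.10 × 10^-5 M
pH = −log(4.10 × 10^-5) = 4.39

pH = 4.39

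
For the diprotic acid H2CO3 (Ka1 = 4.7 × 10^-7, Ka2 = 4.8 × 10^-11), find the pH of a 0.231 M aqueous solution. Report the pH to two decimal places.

pH = 3.48

Since Ka1 ≫ Ka2, the first ionization dominates [H+].
Ka1 = x²/(0.231 − x) = 4.7 × 10^-7
x ≈ √(4.7 × 10^-7 × 0.231) = 3.29 × 10^-4 M
pH = −log(3.29 × 10^-4) = 3.48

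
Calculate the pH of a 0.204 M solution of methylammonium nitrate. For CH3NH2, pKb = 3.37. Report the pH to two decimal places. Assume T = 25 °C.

CH3NH3+ is the conjugate acid of the weak base CH3NH2.
Kb = 10^(−3.37) = 4.27 × 10^-4
Ka = Kw/Kb = 1.0×10^-14 / 4.27 × 10^-4 = 2.34 × 10^-11
Let x = [H+] at equilibrium. Ka = x²/(0.204 − x).
Assume x ≪ 0.204: x ≈ √(2.34 × 10^-11 × 0.204) = 2.18 × 10^-6 M
pH = −log[H+] = −log(2.18 × 10^-6) = 5.66

pH = 5.66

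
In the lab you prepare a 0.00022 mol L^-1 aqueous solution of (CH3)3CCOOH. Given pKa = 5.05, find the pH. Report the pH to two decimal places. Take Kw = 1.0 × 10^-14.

pH = 4.40

(CH3)3CCOOH ⇌ (CH3)3CCOO- + H+
Ka = 10^(−5.05) = 8.91 × 10^-6
Ka = [H+]²/(0.00022 − [H+]) = 8.91 × 10^-6
[H+] is not negligible relative to C₀; solve [H+]² + 8.91e-06·[H+] − 1.96e-09 = 0.
[H+] = [−8.91e-06 + √(8.91e-06² + 7.84e-09)]/2 = 4.00 × 10^-5 M
pH = −log[H+] = −log(4.00 × 10^-5) = 4.40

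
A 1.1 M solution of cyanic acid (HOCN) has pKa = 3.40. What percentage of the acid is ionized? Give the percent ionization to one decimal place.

1.9%

HOCN ⇌ OCN- + H+; let x = [H+] at equilibrium.
Ka = 10^(−3.40) = 3.98 × 10^-4
x ≈ √(Ka·C₀) = √(3.98 × 10^-4 × 1.1) = 2.09 × 10^-2 M
Fraction ionized = 2.09 × 10^-2 / 1.1 = 0.0190 → 1.9%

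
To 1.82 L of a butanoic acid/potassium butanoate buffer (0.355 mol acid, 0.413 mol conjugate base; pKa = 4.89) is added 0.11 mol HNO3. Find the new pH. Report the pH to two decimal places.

Added H+ converts CH3(CH2)2COO- to CH3(CH2)2COOH: CH3(CH2)2COOH → 0.465 mol, CH3(CH2)2COO- → 0.303 mol.
pH = pKa + log(n_CH3(CH2)2COO-/n_CH3(CH2)2COOH) = 4.89 + log(0.303/0.465) = 4.89 + (-0.186)

pH = 4.70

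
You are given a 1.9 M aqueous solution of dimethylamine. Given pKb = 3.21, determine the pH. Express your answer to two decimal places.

pH = 12.53

(CH3)2NH + H2O ⇌ (CH3)2NH2+ + OH-
Kb = 10^(−3.21) = 6.17 × 10^-4
Let x = [OH-] at equilibrium. Kb = x²/(1.9 − x).
Assume x ≪ 1.9: x ≈ √(6.17 × 10^-4 × 1.9) = 3.42 × 10^-2 M
pOH = 1.47, so pH = 14.00 − pOH = 12.53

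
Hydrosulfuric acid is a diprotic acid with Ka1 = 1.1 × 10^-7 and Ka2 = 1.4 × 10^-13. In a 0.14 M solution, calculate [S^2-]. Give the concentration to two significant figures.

1.4 × 10^-13 M

First ionization gives [H+] ≈ [HS-] = 1.24 × 10^-4 M.
Second step: Ka2 = [H+][S^2-]/[HS-] ≈ [S^2-] (since [H+] ≈ [HS-]).
So [S^2-] ≈ Ka2.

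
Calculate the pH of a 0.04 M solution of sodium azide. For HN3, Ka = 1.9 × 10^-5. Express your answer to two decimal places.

pH = 8.66

N3- is the conjugate base of the weak acid HN3.
Kb = Kw/Ka = 1.0×10^-14 / 1.9 × 10^-5 = 5.26 × 10^-10
Let x = [OH-] at equilibrium. Kb = x²/(0.04 − x).
Since Kb ≪ C₀, x ≈ √(Kb·C₀) = 4.59 × 10^-6 M.
(x/C₀ = 0.011% < 5%, so the approximation holds.)
pOH = −log(4.59 × 10^-6) = 5.34; pH = 14.00 − 5.34 = 8.66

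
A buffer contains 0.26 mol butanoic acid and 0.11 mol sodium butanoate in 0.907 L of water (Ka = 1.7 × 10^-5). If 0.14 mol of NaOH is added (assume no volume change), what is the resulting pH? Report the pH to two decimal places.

pH = 5.09

OH- converts CH3(CH2)2COOH to CH3(CH2)2COO-: CH3(CH2)2COOH → 0.12 mol, CH3(CH2)2COO- → 0.25 mol.
pKa = −log(1.7 × 10^-5) = 4.770
pH = pKa + log(n_CH3(CH2)2COO-/n_CH3(CH2)2COOH) = 4.770 + log(0.25/0.12) = 4.770 + (+0.319)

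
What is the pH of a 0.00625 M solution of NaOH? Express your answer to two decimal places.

pH = 11.80

NaOH is a strong base; [OH-] = 0.00625 M.
pOH = -log(0.00625) = 2.20
pH = 14.00 - 2.20 = 11.80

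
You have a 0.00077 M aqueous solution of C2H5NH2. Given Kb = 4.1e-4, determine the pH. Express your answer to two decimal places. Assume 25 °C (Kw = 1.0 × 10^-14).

pH = 10.59

C2H5NH2 + H2O ⇌ C2H5NH3+ + OH-
Kb = [OH-]²/(0.00077 − [OH-]) = 4.1 × 10^-4
Here C₀/Kb ≈ 1.88, so the small-[OH-] approximation fails. Use the quadratic:
[OH-] = (−Kb + √(Kb² + 4·Kb·C₀))/2 = 3.93 × 10^-4 M
pOH = −log(3.93 × 10^-4) = 3.41; pH = 14.00 − 3.41 = 10.59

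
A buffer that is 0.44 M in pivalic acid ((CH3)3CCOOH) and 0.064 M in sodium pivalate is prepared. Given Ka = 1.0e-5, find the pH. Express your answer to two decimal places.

pKa = −log(1.0 × 10^-5) = 5.000
Using pH = pKa + log([base]/[acid]) with [base]/[acid] = 0.064/0.44:
pH = 5.000 + (-0.837) = 4.16

pH = 4.16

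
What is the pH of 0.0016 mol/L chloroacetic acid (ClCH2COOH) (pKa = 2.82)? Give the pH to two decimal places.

ClCH2COOH ⇌ ClCH2COO- + H+
Ka = 10^(−2.82) = 1.51 × 10^-3
Ka = x²/(0.0016 − x) = 1.51 × 10^-3
x is not negligible relative to C₀; solve x² + 0.00151·x − 2.42e-06 = 0.
x = (−Ka + √(Ka² + 4·Ka·C₀))/2 = 9.73 × 10^-4 M
pH = −log[H+] = −log(9.73 × 10^-4) = 3.01

pH = 3.01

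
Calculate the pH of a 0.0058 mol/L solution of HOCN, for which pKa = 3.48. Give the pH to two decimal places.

pH = 2.91

HOCN ⇌ OCN- + H+
Ka = 10^(−3.48) = 3.31 × 10^-4
From the ICE table, Ka = x²/(0.0058 − x) = 3.31 × 10^-4.
The 5% rule fails; solving x² + Ka·x − Ka·C₀ = 0 exactly:
x = (−Ka + √(Ka² + 4·Ka·C₀))/2 = 1.23 × 10^-3 M
pH = −log(1.23 × 10^-3) = 2.91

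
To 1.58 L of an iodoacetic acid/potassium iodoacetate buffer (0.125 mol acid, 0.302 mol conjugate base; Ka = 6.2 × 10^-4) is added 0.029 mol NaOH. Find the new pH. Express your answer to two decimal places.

pH = 3.75

OH- converts ICH2COOH to ICH2COO-: ICH2COOH → 0.096 mol, ICH2COO- → 0.331 mol.
pKa = −log(6.2 × 10^-4) = 3.208
pH = pKa + log([A⁻]/[HA]) = 3.208 + log(0.331/0.096) = 3.208 +0.538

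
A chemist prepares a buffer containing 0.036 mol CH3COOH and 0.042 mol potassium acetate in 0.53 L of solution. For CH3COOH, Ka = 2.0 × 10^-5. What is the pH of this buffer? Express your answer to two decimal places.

pKa = −log(2.0 × 10^-5) = 4.699
Using pH = pKa + log([base]/[acid]) with [base]/[acid] = 0.042/0.036:
pH = 4.699 + (+0.067) = 4.77

pH = 4.77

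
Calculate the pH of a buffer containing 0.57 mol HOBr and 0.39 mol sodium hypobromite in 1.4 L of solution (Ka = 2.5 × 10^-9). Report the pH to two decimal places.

pH = 8.44

pKa = −log(2.5 × 10^-9) = 8.602
pH = pKa + log([A⁻]/[HA]) = 8.602 + log(0.39/0.57)
pH = 8.602 + (-0.165) = 8.44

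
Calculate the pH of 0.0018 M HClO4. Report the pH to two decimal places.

HClO4 is a strong acid and dissociates completely, so [H+] = 0.0018 M.
pH = -log(0.0018) = 2.74

pH = 2.74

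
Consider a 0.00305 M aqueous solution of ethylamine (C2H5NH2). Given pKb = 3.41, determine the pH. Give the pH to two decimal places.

C2H5NH2 + H2O ⇌ C2H5NH3+ + OH-
Kb = 10^(−3.41) = 3.89 × 10^-4
From the ICE table, Kb = [OH-]²/(0.00305 − [OH-]) = 3.89 × 10^-4.
The 5% rule fails; solving [OH-]² + Kb·[OH-] − Kb·C₀ = 0 exactly:
[OH-] = [−0.000389 + √(0.000389² + 4.75e-06)]/2 = 9.12 × 10^-4 M
pOH = 3.04, so pH = 14.00 − pOH = 10.96

pH = 10.96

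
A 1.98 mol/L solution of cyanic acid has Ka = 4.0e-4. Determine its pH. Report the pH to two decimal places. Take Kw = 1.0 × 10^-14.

HOCN ⇌ OCN- + H+
From the ICE table, Ka = [H+]²/(1.98 − [H+]) = 4.0 × 10^-4.
Assume [H+] ≪ 1.98: [H+] ≈ √(4.0 × 10^-4 × 1.98) = 2.81 × 10^-2 M
pH = −log[H+] = −log(2.81 × 10^-2) = 1.55

pH = 1.55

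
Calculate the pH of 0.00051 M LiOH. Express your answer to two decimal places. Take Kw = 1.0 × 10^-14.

pH = 10.71

LiOH is a strong base; [OH-] = 0.00051 M.
pOH = -log(0.00051) = 3.29
pH = 14.00 - 3.29 = 10.71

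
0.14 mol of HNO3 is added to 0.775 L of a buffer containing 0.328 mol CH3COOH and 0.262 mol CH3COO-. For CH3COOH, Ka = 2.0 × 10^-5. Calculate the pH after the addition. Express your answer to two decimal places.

pH = 4.12

After neutralization: n(CH3COOH) = 0.468 mol, n(CH3COO-) = 0.122 mol.
pKa = −log(2.0 × 10^-5) = 4.699
Henderson–Hasselbalch with mole ratio 0.122/0.468: pH = 4.699 + (-0.584)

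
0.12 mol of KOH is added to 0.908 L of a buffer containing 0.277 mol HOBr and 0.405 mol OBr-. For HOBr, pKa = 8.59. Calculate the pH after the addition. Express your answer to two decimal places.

pH = 9.11

After neutralization: n(HOBr) = 0.157 mol, n(OBr-) = 0.525 mol.
pH = pKa + log(n_OBr-/n_HOBr) = 8.59 + log(0.525/0.157) = 8.59 + (+0.524)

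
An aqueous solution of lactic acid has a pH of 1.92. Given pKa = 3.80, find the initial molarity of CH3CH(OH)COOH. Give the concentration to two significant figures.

C₀ = 9.2 × 10^-1 M

[H+] = 10^(-1.92) = 1.20 × 10^-2 M = x
Ka = 10^(−3.80) = 1.58 × 10^-4
Ka = x²/(C₀ − x) ⇒ C₀ = x + x²/Ka
C₀ = 1.20 × 10^-2 + (1.20 × 10^-2)²/(1.58 × 10^-4) = 9.23 × 10^-1 M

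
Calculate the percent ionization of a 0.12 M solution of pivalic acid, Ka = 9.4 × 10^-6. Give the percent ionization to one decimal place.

(CH3)3CCOOH ⇌ (CH3)3CCOO- + H+; let x = [H+] at equilibrium.
x ≈ √(Ka·C₀) = √(9.4 × 10^-6 × 0.12) = 1.06 × 10^-3 M
% ionization = x/C₀ × 100% = 1.06 × 10^-3/0.12 × 100% = 0.9%

0.9%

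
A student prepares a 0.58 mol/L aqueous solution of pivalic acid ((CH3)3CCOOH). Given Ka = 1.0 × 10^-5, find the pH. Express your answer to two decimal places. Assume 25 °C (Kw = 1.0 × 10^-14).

pH = 2.62

(CH3)3CCOOH ⇌ (CH3)3CCOO- + H+
From the ICE table, Ka = [H+]²/(0.58 − [H+]) = 1.0 × 10^-5.
Assume [H+] ≪ 0.58: [H+] ≈ √(1.0 × 10^-5 × 0.58) = 2.41 × 10^-3 M
pH = −log(2.41 × 10^-3) = 2.62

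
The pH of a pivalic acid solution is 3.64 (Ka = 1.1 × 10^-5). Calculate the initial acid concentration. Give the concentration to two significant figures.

[H+] = 10^(-3.64) = 2.29 × 10^-4 M = x
Ka = x²/(C₀ − x) ⇒ C₀ = x + x²/Ka
C₀ = 2.29 × 10^-4 + (2.29 × 10^-4)²/(1.1 × 10^-5) = 5.00 × 10^-3 M

C₀ = 5.0 × 10^-3 M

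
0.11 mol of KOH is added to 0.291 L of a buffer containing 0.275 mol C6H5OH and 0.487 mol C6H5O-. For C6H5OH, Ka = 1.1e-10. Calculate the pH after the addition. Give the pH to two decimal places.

OH- converts C6H5OH to C6H5O-: C6H5OH → 0.165 mol, C6H5O- → 0.597 mol.
pKa = −log(1.1 × 10^-10) = 9.959
pH = pKa + log(n_C6H5O-/n_C6H5OH) = 9.959 + log(0.597/0.165) = 9.959 + (+0.558)

pH = 10.52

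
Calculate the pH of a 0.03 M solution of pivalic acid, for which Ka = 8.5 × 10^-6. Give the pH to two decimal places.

pH = 3.30

(CH3)3CCOOH ⇌ (CH3)3CCOO- + H+
From the ICE table, Ka = [H+]²/(0.03 − [H+]) = 8.5 × 10^-6.
Assume [H+] ≪ 0.03: [H+] ≈ √(8.5 × 10^-6 × 0.03) = 5.05 × 10^-4 M
pH = −log[H+] = −log(5.05 × 10^-4) = 3.30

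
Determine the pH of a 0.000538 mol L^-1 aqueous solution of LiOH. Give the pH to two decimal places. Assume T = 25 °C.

pH = 10.73

LiOH is a strong base; [OH-] = 0.000538 M.
pOH = -log(0.000538) = 3.27
pH = 14.00 - 3.27 = 10.73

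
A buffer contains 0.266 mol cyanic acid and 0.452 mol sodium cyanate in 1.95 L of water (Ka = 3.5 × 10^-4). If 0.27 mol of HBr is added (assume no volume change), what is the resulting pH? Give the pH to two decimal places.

pH = 2.99

Added H+ converts OCN- to HOCN: HOCN → 0.536 mol, OCN- → 0.182 mol.
pKa = −log(3.5 × 10^-4) = 3.456
Henderson–Hasselbalch with mole ratio 0.182/0.536: pH = 3.456 + (-0.469)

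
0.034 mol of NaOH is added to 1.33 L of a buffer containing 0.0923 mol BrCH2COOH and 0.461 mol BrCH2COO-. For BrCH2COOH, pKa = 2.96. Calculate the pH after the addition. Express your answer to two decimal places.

pH = 3.89

OH- converts BrCH2COOH to BrCH2COO-: BrCH2COOH → 0.0583 mol, BrCH2COO- → 0.495 mol.
pH = pKa + log([A⁻]/[HA]) = 2.96 + log(0.495/0.0583) = 2.96 +0.929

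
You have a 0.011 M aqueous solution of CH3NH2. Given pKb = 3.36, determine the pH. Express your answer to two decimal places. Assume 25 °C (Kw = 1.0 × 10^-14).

pH = 11.30

CH3NH2 + H2O ⇌ CH3NH3+ + OH-
Kb = 10^(−3.36) = 4.37 × 10^-4
Kb = [OH-]²/(0.011 − [OH-]) = 4.37 × 10^-4
Here C₀/Kb ≈ 25.2, so the small-[OH-] approximation fails. Use the quadratic:
[OH-] = [−0.000437 + √(0.000437² + 1.92e-05)]/2 = 1.98 × 10^-3 M
pOH = 2.70, so pH = 14.00 − pOH = 11.30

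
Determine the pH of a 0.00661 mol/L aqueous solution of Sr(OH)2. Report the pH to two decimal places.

pH = 12.12

Sr(OH)2 is a strong base (each formula unit releases 2 OH-); [OH-] = 0.0132 M.
pOH = -log(0.0132) = 1.88
pH = 14.00 - 1.88 = 12.12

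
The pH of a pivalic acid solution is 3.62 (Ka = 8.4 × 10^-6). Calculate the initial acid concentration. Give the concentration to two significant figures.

[H+] = 10^(-3.62) = 2.40 × 10^-4 M = x
Ka = x²/(C₀ − x) ⇒ C₀ = x + x²/Ka
C₀ = 2.40 × 10^-4 + (2.40 × 10^-4)²/(8.4 × 10^-6) = 7.10 × 10^-3 M

C₀ = 7.1 × 10^-3 M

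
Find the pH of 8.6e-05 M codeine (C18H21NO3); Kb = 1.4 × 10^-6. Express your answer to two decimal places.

C18H21NO3 + H2O ⇌ C18H22NO3+ + OH-
From the ICE table, Kb = x²/(8.6e-05 − x) = 1.4 × 10^-6.
x is not negligible relative to C₀; solve x² + 1.4e-06·x − 1.2e-10 = 0.
x = [−1.4e-06 + √(1.4e-06² + 4.82e-10)]/2 = 1.03 × 10^-5 M
pOH = 4.99, so pH = 14.00 − pOH = 9.01

pH = 9.01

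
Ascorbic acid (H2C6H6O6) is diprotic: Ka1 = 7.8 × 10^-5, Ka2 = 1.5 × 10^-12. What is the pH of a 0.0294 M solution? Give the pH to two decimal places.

Ka1 ≫ Ka2, so treat the first dissociation as the only significant source of H+.
Ka1 = x²/(0.0294 − x) = 7.8 × 10^-5
Solving the quadratic: x = (−Ka1 + √(Ka1² + 4·Ka1·C₀))/2 = 1.48 × 10^-3 M
pH = −log(1.48 × 10^-3) = 2.83

pH = 2.83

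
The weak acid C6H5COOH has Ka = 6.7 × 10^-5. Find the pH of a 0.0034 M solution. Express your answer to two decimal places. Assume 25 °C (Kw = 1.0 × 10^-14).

C6H5COOH ⇌ C6H5COO- + H+
Ka = x²/(0.0034 − x) = 6.7 × 10^-5
Here C₀/Ka ≈ 50.7, so the small-x approximation fails. Use the quadratic:
x = (−Ka + √(Ka² + 4·Ka·C₀))/2 = 4.45 × 10^-4 M
pH = −log[H+] = −log(4.45 × 10^-4) = 3.35

pH = 3.35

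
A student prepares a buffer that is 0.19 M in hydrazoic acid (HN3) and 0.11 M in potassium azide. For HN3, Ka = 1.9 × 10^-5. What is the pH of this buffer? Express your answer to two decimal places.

pH = 4.48

pKa = −log(1.9 × 10^-5) = 4.721
Henderson–Hasselbalch: pH = pKa + log([N3-]/[HN3]) = 4.721 + log(0.11/0.19)
pH = 4.721 + (-0.237) = 4.48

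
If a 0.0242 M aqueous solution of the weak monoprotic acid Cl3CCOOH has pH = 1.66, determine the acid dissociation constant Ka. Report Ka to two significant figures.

Ka = 2.1 × 10^-1

[H+] = 10^(-1.66) = 2.19 × 10^-2 M
At equilibrium [HA] = 0.0242 − 2.19 × 10^-2 = 2.30 × 10^-3 M
Ka = [H+][A-]/[HA] = (2.19 × 10^-2)² / 2.30 × 10^-3 = 2.1 × 10^-1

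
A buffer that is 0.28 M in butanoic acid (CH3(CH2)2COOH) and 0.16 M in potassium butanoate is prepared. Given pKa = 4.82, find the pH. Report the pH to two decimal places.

Using pH = pKa + log([base]/[acid]) with [base]/[acid] = 0.16/0.28:
pH = 4.82 + (-0.243) = 4.58

pH = 4.58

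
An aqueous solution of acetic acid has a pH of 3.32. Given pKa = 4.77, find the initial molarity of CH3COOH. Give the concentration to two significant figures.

[H+] = 10^(-3.32) = 4.79 × 10^-4 M = x
Ka = 10^(−4.77) = 1.70 × 10^-5
Ka = x²/(C₀ − x) ⇒ C₀ = x + x²/Ka
C₀ = 4.79 × 10^-4 + (4.79 × 10^-4)²/(1.70 × 10^-5) = 1.40 × 10^-2 M

C₀ = 1.4 × 10^-2 M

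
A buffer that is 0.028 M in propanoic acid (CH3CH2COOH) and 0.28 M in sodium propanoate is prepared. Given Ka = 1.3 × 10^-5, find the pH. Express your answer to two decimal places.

pH = 5.89

pKa = −log(1.3 × 10^-5) = 4.886
pH = pKa + log([A⁻]/[HA]) = 4.886 + log(0.28/0.028)
pH = 4.886 + (+1.000) = 5.89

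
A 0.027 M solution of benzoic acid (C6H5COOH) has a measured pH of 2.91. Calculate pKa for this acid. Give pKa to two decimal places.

pKa = 4.23

[H+] = 10^(-2.91) = 1.23 × 10^-3 M
At equilibrium [HA] = 0.027 − 1.23 × 10^-3 = 2.58 × 10^-2 M
Ka = [H+][A-]/[HA] = (1.23 × 10^-3)² / 2.58 × 10^-2 = 5.86 × 10^-5
pKa = -log(5.86 × 10^-5) = 4.23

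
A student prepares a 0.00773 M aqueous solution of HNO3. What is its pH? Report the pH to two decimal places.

HNO3 is a strong acid and dissociates completely, so [H+] = 0.00773 M.
pH = -log(0.00773) = 2.11

pH = 2.11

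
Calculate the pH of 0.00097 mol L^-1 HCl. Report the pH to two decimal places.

HCl is a strong acid and dissociates completely, so [H+] = 0.00097 M.
pH = -log(0.00097) = 3.01

pH = 3.01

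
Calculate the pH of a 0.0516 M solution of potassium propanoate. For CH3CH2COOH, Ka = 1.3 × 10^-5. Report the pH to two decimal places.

pH = 8.80

CH3CH2COO- is the conjugate base of the weak acid CH3CH2COOH.
Kb = Kw/Ka = 1.0×10^-14 / 1.3 × 10^-5 = 7.69 × 10^-10
From the ICE table, Kb = [OH-]²/(0.0516 − [OH-]) = 7.69 × 10^-10.
Since Kb ≪ C₀, [OH-] ≈ √(Kb·C₀) = 6.30 × 10^-6 M.
pOH = −log(6.30 × 10^-6) = 5.20; pH = 14.00 − 5.20 = 8.80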